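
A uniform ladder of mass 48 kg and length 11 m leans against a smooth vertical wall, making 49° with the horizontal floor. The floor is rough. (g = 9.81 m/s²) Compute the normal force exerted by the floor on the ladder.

ΣF_y = 0: N_floor = 48×9.81 = 470.88 N.

N_floor ≈ 471 N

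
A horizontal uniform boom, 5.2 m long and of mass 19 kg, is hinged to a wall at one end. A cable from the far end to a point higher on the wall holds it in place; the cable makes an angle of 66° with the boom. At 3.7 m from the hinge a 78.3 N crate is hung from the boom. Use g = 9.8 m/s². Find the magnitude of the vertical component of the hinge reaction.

Take torques about the hinge: T sin 66° · 5.2 = 19×9.8×2.6 + 78.3×3.7 = 773.83 N·m.
So T = 773.83 / (0.9135 × 5.2) = 162.9 N.
ΣF_y = 0: H_y = (19×9.8 + 78.3) − T sin 66° = 264.5 − 148.81 = 115.69 N.

|H_y| ≈ 116 N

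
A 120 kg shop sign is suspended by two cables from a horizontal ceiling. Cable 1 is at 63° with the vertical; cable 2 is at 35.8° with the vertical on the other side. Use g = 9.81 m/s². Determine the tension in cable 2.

T_2 ≈ 1060 N

Angles from the horizontal: cable 1 is 90° − 63° = 27°, cable 2 is 90° − 35.8° = 54.2°.
Weight W = 120 × 9.81 = 1177 N acts straight down.
Horizontal: T_1 cos 27° = T_2 cos 54.2°  →  T_1 = 0.6565 T_2.
Vertical: T_1 sin 27° + T_2 sin 54.2° = 1177.
Substituting the horizontal relation into the vertical equation gives 1.109 T_2 = 1177, so T_2 = 1061 N.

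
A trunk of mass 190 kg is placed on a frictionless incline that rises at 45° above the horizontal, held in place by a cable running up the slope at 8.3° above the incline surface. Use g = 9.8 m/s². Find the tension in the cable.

T ≈ 1330 N

Take axes along and perpendicular to the incline. Weight components: W sin 45° = 1317 N down-slope, W cos 45° = 1317 N into the surface.
Along incline: T cos 8.3° = W sin 45° → T = 1331 N.
Perpendicular: N = W cos 45° − T sin 8.3° = 1125 N.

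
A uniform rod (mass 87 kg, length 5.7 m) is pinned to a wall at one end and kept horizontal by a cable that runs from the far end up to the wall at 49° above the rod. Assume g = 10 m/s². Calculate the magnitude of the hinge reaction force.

|H| ≈ 576 N

Take torques about the hinge: T sin 49° · 5.7 = 87×10×2.85 = 2479.5 N·m.
So T = 2479.5 / (0.7547 × 5.7) = 576.38 N.
ΣF_x = 0: H_x = T cos 49° = 378.14 N.
ΣF_y = 0: H_y = (87×10) − T sin 49° = 870 − 435 = 435 N.
|H| = √(H_x² + H_y²) = √((378.14)² + (435)²) = 576.38 N.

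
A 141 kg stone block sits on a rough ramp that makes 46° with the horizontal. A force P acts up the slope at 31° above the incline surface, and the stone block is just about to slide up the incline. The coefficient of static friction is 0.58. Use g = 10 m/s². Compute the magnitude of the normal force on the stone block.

N ≈ 274 N

On the verge of sliding up the incline, friction equals μN and acts down the slope.
Perpendicular: N + P sin 31° = W cos 46° = 979.5 N.
Along incline: P cos 31° = W sin 46° + μN  with W sin 46° = 1014 N.
Solving the pair for P and N: P = 1369 N, N = 274.4 N (and f = μN = 159.2 N).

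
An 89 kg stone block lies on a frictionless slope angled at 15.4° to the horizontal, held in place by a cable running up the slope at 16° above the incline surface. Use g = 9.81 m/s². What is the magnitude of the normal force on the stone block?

Take axes along and perpendicular to the incline. Weight components: W sin 15.4° = 231.9 N down-slope, W cos 15.4° = 841.7 N into the surface.
Along incline: T cos 16° = W sin 15.4° → T = 241.2 N.
Perpendicular: N = W cos 15.4° − T sin 16° = 775.3 N.

N ≈ 775 N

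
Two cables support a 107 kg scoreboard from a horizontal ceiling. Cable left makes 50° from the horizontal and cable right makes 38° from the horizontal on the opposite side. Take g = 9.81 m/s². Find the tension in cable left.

Weight W = 107 × 9.81 = 1050 N acts straight down.
Horizontal: T_left cos 50° = T_right cos 38°  →  T_right = 0.8157 T_left.
Vertical: T_left sin 50° + T_right sin 38° = 1050.
Substituting the horizontal relation into the vertical equation gives 1.268 T_left = 1050, so T_left = 827.7 N.

T_left ≈ 828 N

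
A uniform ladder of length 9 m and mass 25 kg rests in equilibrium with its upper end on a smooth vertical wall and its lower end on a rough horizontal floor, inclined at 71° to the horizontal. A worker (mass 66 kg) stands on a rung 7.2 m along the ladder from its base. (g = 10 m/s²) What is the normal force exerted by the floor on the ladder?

N_floor ≈ 910 N

ΣF_y = 0: N_floor = 25×10 + 66×10 = 910 N.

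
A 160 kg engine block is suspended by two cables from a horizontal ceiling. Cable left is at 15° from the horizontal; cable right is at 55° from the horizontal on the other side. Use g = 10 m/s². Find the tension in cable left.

Weight W = 160 × 10 = 1600 N acts straight down.
Horizontal: T_left cos 15° = T_right cos 55°  →  T_right = 1.684 T_left.
Vertical: T_left sin 15° + T_right sin 55° = 1600.
Substituting the horizontal relation into the vertical equation gives 1.638 T_left = 1600, so T_left = 976.6 N.

T_left ≈ 977 N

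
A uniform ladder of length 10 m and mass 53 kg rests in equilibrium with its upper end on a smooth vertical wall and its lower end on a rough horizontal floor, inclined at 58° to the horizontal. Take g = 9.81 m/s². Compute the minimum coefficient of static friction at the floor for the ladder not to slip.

μ_min ≈ 0.312

ΣF_y = 0: N_floor = 53×9.81 = 519.93 N.
Torques about the foot: N_wall · 10 sin 58° = 53×9.81×5 cos 58° → N_wall = 162.44 N.
ΣF_x = 0: f_floor = N_wall = 162.44 N.
μ_min = f_floor / N_floor = 162.44 / 519.93 = 0.3124.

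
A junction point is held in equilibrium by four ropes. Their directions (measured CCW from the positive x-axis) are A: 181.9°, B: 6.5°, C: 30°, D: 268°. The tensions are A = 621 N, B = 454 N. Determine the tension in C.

T_C ≈ 201 N

Resolve: ΣF_x = 621 cos 181.9° + 454 cos 6.5° + T_C cos 30° + T_D cos 268° = 0.
        ΣF_y = 621 sin 181.9° + 454 sin 6.5° + T_C sin 30° + T_D sin 268° = 0.
The known terms sum to (-169.6, 30.8) N, so 0.8660 T_C − 0.0349 T_D = 169.6 and 0.5000 T_C − 0.9994 T_D = -30.8.
Solving simultaneously: T_C = 201.1 N, T_D = 131.4 N.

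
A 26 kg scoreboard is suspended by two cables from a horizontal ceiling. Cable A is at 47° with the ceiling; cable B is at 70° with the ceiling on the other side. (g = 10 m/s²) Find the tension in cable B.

Weight W = 26 × 10 = 260 N acts straight down.
Horizontal: T_A cos 47° = T_B cos 70°  →  T_A = 0.5015 T_B.
Vertical: T_A sin 47° + T_B sin 70° = 260.
Substituting the horizontal relation into the vertical equation gives 1.306 T_B = 260, so T_B = 199 N.

T_B ≈ 199 N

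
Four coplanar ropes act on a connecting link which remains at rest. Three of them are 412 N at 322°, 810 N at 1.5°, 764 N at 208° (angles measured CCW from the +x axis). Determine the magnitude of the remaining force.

Sum the known components: ΣF_x = 459.8 N, ΣF_y = -591.1 N.
For equilibrium the remaining force must supply (−ΣF_x, −ΣF_y) = (-459.8, 591.1) N.
Magnitude = √((-459.8)² + (591.1)²) = 748.9 N; direction = atan2(591.1, -459.8) = 127.9°.

F ≈ 749 N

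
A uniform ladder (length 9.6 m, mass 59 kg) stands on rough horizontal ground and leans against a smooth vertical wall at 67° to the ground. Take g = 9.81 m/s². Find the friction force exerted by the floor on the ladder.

Torques about the foot: N_wall · 9.6 sin 67° = 59×9.81×4.8 cos 67° → N_wall = 122.84 N.
ΣF_x = 0: f_floor = N_wall = 122.84 N.

f ≈ 123 N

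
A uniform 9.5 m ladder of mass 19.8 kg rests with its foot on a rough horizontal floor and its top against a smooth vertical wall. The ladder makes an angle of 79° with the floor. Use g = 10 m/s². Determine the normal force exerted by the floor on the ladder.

ΣF_y = 0: N_floor = 19.8×10 = 198 N.

N_floor ≈ 198 N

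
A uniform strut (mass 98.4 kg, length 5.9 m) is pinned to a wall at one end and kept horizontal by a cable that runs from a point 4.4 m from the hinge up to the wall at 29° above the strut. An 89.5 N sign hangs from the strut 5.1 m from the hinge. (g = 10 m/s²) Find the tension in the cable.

T ≈ 1570 N

Take torques about the hinge: T sin 29° · 4.4 = 98.4×10×2.95 + 89.5×5.1 = 3359.2 N·m.
So T = 3359.2 / (0.4848 × 4.4) = 1574.8 N.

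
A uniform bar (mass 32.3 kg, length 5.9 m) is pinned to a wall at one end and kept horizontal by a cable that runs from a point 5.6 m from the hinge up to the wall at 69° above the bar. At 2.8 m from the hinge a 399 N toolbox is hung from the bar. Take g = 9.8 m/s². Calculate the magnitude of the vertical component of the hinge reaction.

|H_y| ≈ 349 N

Take torques about the hinge: T sin 69° · 5.6 = 32.3×9.8×2.95 + 399×2.8 = 2051 N·m.
So T = 2051 / (0.9336 × 5.6) = 392.31 N.
ΣF_y = 0: H_y = (32.3×9.8 + 399) − T sin 69° = 715.54 − 366.25 = 349.29 N.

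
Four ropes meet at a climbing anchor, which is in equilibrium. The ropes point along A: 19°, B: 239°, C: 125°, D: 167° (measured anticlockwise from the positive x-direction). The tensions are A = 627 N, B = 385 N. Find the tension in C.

Resolve: ΣF_x = 627 cos 19° + 385 cos 239° + T_C cos 125° + T_D cos 167° = 0.
        ΣF_y = 627 sin 19° + 385 sin 239° + T_C sin 125° + T_D sin 167° = 0.
The known terms sum to (394.6, -125.9) N, so -0.5736 T_C − 0.9744 T_D = -394.6 and 0.8192 T_C + 0.2250 T_D = 125.9.
Solving simultaneously: T_C = 50.66 N, T_D = 375.1 N.

T_C ≈ 50.7 N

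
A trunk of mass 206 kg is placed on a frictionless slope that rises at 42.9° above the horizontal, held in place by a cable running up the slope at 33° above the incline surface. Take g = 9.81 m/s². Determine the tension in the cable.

Take axes along and perpendicular to the incline. Weight components: W sin 42.9° = 1376 N down-slope, W cos 42.9° = 1480 N into the surface.
Along incline: T cos 33° = W sin 42.9° → T = 1640 N.
Perpendicular: N = W cos 42.9° − T sin 33° = 587 N.

T ≈ 1640 N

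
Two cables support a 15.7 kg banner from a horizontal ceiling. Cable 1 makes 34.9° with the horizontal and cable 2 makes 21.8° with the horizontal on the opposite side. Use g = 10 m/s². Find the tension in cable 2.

Weight W = 15.7 × 10 = 157 N acts straight down.
Horizontal: T_1 cos 34.9° = T_2 cos 21.8°  →  T_1 = 1.132 T_2.
Vertical: T_1 sin 34.9° + T_2 sin 21.8° = 157.
Substituting the horizontal relation into the vertical equation gives 1.019 T_2 = 157, so T_2 = 154.1 N.

T_2 ≈ 154 N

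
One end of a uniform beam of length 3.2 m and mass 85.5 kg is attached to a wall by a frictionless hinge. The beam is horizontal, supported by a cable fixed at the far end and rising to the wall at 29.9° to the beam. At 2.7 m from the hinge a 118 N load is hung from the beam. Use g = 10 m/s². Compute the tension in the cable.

Take torques about the hinge: T sin 29.9° · 3.2 = 85.5×10×1.6 + 118×2.7 = 1686.6 N·m.
So T = 1686.6 / (0.4985 × 3.2) = 1057.3 N.

T ≈ 1060 N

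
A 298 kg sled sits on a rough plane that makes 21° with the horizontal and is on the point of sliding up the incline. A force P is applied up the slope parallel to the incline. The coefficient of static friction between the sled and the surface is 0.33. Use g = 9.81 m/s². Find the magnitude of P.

P ≈ 1950 N

On the verge of sliding up the incline, friction equals μN and acts down the slope.
Perpendicular: N + P sin 0° = W cos 21° = 2729 N.
Along incline: P cos 0° = W sin 21° + μN  with W sin 21° = 1048 N.
Solving the pair for P and N: P = 1948 N, N = 2729 N (and f = μN = 900.6 N).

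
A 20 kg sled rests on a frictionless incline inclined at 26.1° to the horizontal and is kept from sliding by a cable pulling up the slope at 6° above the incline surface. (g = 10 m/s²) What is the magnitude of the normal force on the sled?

N ≈ 170 N

Take axes along and perpendicular to the incline. Weight components: W sin 26.1° = 87.99 N down-slope, W cos 26.1° = 179.6 N into the surface.
Along incline: T cos 6° = W sin 26.1° → T = 88.47 N.
Perpendicular: N = W cos 26.1° − T sin 6° = 170.4 N.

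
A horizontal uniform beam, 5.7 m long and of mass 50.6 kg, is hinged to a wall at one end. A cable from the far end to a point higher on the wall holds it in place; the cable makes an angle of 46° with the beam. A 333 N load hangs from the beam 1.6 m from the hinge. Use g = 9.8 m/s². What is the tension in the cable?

T ≈ 475 N

Take torques about the hinge: T sin 46° · 5.7 = 50.6×9.8×2.85 + 333×1.6 = 1946.1 N·m.
So T = 1946.1 / (0.7193 × 5.7) = 474.62 N.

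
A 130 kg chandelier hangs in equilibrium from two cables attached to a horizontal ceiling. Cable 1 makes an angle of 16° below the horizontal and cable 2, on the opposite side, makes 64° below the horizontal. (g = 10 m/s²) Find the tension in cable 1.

T_1 ≈ 579 N

Weight W = 130 × 10 = 1300 N acts straight down.
Horizontal: T_1 cos 16° = T_2 cos 64°  →  T_2 = 2.193 T_1.
Vertical: T_1 sin 16° + T_2 sin 64° = 1300.
Substituting the horizontal relation into the vertical equation gives 2.247 T_1 = 1300, so T_1 = 578.7 N.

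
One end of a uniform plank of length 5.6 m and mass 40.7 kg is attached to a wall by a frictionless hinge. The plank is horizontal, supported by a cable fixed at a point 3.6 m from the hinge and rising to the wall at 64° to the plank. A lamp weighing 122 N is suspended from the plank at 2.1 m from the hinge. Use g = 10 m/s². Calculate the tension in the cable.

Take torques about the hinge: T sin 64° · 3.6 = 40.7×10×2.8 + 122×2.1 = 1395.8 N·m.
So T = 1395.8 / (0.8988 × 3.6) = 431.38 N.

T ≈ 431 N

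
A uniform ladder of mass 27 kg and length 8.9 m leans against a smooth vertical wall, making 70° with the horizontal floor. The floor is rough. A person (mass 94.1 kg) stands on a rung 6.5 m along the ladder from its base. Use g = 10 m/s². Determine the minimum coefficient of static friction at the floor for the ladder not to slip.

μ_min ≈ 0.247

ΣF_y = 0: N_floor = 27×10 + 94.1×10 = 1211 N.
Torques about the foot: N_wall · 8.9 sin 70° = 27×10×4.45 cos 70° + 94.1×10×6.5 cos 70° → N_wall = 299.27 N.
ΣF_x = 0: f_floor = N_wall = 299.27 N.
μ_min = f_floor / N_floor = 299.27 / 1211 = 0.2471.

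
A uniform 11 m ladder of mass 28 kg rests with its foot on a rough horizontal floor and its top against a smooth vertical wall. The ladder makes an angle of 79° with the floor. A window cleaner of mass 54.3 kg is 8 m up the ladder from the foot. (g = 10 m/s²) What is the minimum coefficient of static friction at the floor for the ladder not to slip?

μ_min ≈ 0.126

ΣF_y = 0: N_floor = 28×10 + 54.3×10 = 823 N.
Torques about the foot: N_wall · 11 sin 79° = 28×10×5.5 cos 79° + 54.3×10×8 cos 79° → N_wall = 103.98 N.
ΣF_x = 0: f_floor = N_wall = 103.98 N.
μ_min = f_floor / N_floor = 103.98 / 823 = 0.1263.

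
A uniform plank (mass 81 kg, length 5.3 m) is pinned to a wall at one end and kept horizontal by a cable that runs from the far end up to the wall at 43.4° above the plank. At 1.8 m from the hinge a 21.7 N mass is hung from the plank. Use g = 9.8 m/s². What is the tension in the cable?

Take torques about the hinge: T sin 43.4° · 5.3 = 81×9.8×2.65 + 21.7×1.8 = 2142.6 N·m.
So T = 2142.6 / (0.6871 × 5.3) = 588.38 N.

T ≈ 588 N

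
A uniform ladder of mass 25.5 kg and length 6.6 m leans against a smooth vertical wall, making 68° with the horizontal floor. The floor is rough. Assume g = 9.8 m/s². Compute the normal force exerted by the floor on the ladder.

ΣF_y = 0: N_floor = 25.5×9.8 = 249.9 N.

N_floor ≈ 250 N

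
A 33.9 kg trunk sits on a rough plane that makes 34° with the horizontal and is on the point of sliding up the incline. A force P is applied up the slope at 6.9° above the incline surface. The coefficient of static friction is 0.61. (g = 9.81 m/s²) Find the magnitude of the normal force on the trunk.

N ≈ 236 N

On the verge of sliding up the incline, friction equals μN and acts down the slope.
Perpendicular: N + P sin 6.9° = W cos 34° = 275.7 N.
Along incline: P cos 6.9° = W sin 34° + μN  with W sin 34° = 186 N.
Solving the pair for P and N: P = 332.2 N, N = 235.8 N (and f = μN = 143.8 N).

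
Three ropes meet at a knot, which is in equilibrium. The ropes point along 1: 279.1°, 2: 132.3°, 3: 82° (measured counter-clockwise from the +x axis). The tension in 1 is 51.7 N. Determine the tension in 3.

T_3 ≈ 36.8 N

Resolve: ΣF_x = 51.7 cos 279.1° + T_2 cos 132.3° + T_3 cos 82° = 0.
        ΣF_y = 51.7 sin 279.1° + T_2 sin 132.3° + T_3 sin 82° = 0.
The known terms sum to (8.177, -51.05) N, so -0.6730 T_2 + 0.1392 T_3 = -8.177 and 0.7396 T_2 + 0.9903 T_3 = 51.05.
Solving simultaneously: T_2 = 19.76 N, T_3 = 36.79 N.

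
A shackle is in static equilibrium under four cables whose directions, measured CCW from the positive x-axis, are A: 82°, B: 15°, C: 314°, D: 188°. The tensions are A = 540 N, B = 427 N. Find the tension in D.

T_D ≈ 988 N

Resolve: ΣF_x = 540 cos 82° + 427 cos 15° + T_C cos 314° + T_D cos 188° = 0.
        ΣF_y = 540 sin 82° + 427 sin 15° + T_C sin 314° + T_D sin 188° = 0.
The known terms sum to (487.6, 645.3) N, so 0.6947 T_C − 0.9903 T_D = -487.6 and -0.7193 T_C − 0.1392 T_D = -645.3.
Solving simultaneously: T_C = 705.9 N, T_D = 987.6 N.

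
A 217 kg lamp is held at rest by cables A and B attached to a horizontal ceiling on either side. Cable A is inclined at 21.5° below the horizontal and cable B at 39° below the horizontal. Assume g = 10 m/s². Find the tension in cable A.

T_A ≈ 1940 N

Weight W = 217 × 10 = 2170 N acts straight down.
Horizontal: T_A cos 21.5° = T_B cos 39°  →  T_B = 1.197 T_A.
Vertical: T_A sin 21.5° + T_B sin 39° = 2170.
Substituting the horizontal relation into the vertical equation gives 1.12 T_A = 2170, so T_A = 1938 N.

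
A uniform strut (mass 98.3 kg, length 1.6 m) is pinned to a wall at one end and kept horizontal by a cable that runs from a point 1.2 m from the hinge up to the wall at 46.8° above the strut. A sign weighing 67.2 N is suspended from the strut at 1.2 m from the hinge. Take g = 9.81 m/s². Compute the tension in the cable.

Take torques about the hinge: T sin 46.8° · 1.2 = 98.3×9.81×0.8 + 67.2×1.2 = 852.1 N·m.
So T = 852.1 / (0.7290 × 1.2) = 974.09 N.

T ≈ 974 N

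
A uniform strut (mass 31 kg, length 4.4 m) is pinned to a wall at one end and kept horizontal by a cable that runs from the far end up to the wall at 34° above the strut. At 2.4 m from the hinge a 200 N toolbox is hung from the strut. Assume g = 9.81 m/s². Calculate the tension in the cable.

Take torques about the hinge: T sin 34° · 4.4 = 31×9.81×2.2 + 200×2.4 = 1149 N·m.
So T = 1149 / (0.5592 × 4.4) = 467.01 N.

T ≈ 467 N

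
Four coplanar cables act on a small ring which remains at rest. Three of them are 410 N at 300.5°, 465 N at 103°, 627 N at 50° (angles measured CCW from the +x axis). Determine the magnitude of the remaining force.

Sum the known components: ΣF_x = 506.5 N, ΣF_y = 580.1 N.
For equilibrium the remaining force must supply (−ΣF_x, −ΣF_y) = (-506.5, -580.1) N.
Magnitude = √((-506.5)² + (-580.1)²) = 770.1 N; direction = atan2(-580.1, -506.5) = 228.9°.

F ≈ 770 N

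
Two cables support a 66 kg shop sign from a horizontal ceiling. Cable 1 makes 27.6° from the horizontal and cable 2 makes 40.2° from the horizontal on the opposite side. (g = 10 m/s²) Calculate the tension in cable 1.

T_1 ≈ 544 N

Weight W = 66 × 10 = 660 N acts straight down.
Horizontal: T_1 cos 27.6° = T_2 cos 40.2°  →  T_2 = 1.16 T_1.
Vertical: T_1 sin 27.6° + T_2 sin 40.2° = 660.
Substituting the horizontal relation into the vertical equation gives 1.212 T_1 = 660, so T_1 = 544.5 N.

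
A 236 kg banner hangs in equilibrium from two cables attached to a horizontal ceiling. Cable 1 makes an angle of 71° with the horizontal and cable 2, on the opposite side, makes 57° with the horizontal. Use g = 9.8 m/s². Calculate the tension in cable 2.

Weight W = 236 × 9.8 = 2313 N acts straight down.
Horizontal: T_1 cos 71° = T_2 cos 57°  →  T_1 = 1.673 T_2.
Vertical: T_1 sin 71° + T_2 sin 57° = 2313.
Substituting the horizontal relation into the vertical equation gives 2.42 T_2 = 2313, so T_2 = 955.5 N.

T_2 ≈ 956 N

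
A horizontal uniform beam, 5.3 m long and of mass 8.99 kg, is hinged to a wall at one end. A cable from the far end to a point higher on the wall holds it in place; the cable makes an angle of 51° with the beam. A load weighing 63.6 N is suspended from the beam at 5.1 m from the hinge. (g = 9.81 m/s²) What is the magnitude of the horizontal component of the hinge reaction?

Take torques about the hinge: T sin 51° · 5.3 = 8.99×9.81×2.65 + 63.6×5.1 = 558.07 N·m.
So T = 558.07 / (0.7771 × 5.3) = 135.49 N.
ΣF_x = 0: H_x = T cos 51° = 85.267 N.

H_x ≈ 85.3 N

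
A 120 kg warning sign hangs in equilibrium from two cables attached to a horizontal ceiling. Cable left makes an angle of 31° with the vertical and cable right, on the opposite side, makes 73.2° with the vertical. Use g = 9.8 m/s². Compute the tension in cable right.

Angles from the horizontal: cable left is 90° − 31° = 59°, cable right is 90° − 73.2° = 16.8°.
Weight W = 120 × 9.8 = 1176 N acts straight down.
Horizontal: T_left cos 59° = T_right cos 16.8°  →  T_left = 1.859 T_right.
Vertical: T_left sin 59° + T_right sin 16.8° = 1176.
Substituting the horizontal relation into the vertical equation gives 1.882 T_right = 1176, so T_right = 624.8 N.

T_right ≈ 625 N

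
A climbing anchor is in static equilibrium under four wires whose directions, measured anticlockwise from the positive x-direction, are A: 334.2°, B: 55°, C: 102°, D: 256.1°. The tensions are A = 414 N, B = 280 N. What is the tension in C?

Resolve: ΣF_x = 414 cos 334.2° + 280 cos 55° + T_C cos 102° + T_D cos 256.1° = 0.
        ΣF_y = 414 sin 334.2° + 280 sin 55° + T_C sin 102° + T_D sin 256.1° = 0.
The known terms sum to (533.3, 49.18) N, so -0.2079 T_C − 0.2402 T_D = -533.3 and 0.9781 T_C − 0.9707 T_D = -49.18.
Solving simultaneously: T_C = 1158 N, T_D = 1218 N.

T_C ≈ 1160 N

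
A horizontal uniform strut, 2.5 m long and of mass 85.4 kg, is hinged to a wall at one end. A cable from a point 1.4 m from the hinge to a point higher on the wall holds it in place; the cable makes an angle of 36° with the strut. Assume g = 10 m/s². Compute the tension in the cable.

T ≈ 1300 N

Take torques about the hinge: T sin 36° · 1.4 = 85.4×10×1.25 = 1067.5 N·m.
So T = 1067.5 / (0.5878 × 1.4) = 1297.2 N.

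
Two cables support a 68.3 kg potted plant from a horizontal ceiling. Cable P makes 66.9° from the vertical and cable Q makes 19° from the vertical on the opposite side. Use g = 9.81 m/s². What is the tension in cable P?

T_P ≈ 219 N

Angles from the horizontal: cable P is 90° − 66.9° = 23.1°, cable Q is 90° − 19° = 71°.
Weight W = 68.3 × 9.81 = 670 N acts straight down.
Horizontal: T_P cos 23.1° = T_Q cos 71°  →  T_Q = 2.825 T_P.
Vertical: T_P sin 23.1° + T_Q sin 71° = 670.
Substituting the horizontal relation into the vertical equation gives 3.064 T_P = 670, so T_P = 218.7 N.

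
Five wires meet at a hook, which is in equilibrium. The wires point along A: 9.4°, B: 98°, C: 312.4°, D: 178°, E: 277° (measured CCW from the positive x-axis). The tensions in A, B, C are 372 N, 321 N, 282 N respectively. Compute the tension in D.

Resolve: ΣF_x = 372 cos 9.4° + 321 cos 98° + 282 cos 312.4° + T_D cos 178° + T_E cos 277° = 0.
        ΣF_y = 372 sin 9.4° + 321 sin 98° + 282 sin 312.4° + T_D sin 178° + T_E sin 277° = 0.
The known terms sum to (512.5, 170.4) N, so -0.9994 T_D + 0.1219 T_E = -512.5 and 0.0349 T_D − 0.9925 T_E = -170.4.
Solving simultaneously: T_D = 536 N, T_E = 190.5 N.

T_D ≈ 536 N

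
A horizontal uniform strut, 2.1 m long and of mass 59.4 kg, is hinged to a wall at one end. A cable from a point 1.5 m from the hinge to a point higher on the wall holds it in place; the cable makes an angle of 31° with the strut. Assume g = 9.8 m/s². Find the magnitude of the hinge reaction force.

Take torques about the hinge: T sin 31° · 1.5 = 59.4×9.8×1.05 = 611.23 N·m.
So T = 611.23 / (0.5150 × 1.5) = 791.17 N.
ΣF_x = 0: H_x = T cos 31° = 678.17 N.
ΣF_y = 0: H_y = (59.4×9.8) − T sin 31° = 582.12 − 407.48 = 174.64 N.
|H| = √(H_x² + H_y²) = √((678.17)² + (174.64)²) = 700.29 N.

|H| ≈ 700 N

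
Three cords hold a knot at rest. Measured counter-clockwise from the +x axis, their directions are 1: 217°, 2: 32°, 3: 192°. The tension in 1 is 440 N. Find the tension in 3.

Resolve: ΣF_x = 440 cos 217° + T_2 cos 32° + T_3 cos 192° = 0.
        ΣF_y = 440 sin 217° + T_2 sin 32° + T_3 sin 192° = 0.
The known terms sum to (-351.4, -264.8) N, so 0.8480 T_2 − 0.9781 T_3 = 351.4 and 0.5299 T_2 − 0.2079 T_3 = 264.8.
Solving simultaneously: T_2 = 543.7 N, T_3 = 112.1 N.

T_3 ≈ 112 N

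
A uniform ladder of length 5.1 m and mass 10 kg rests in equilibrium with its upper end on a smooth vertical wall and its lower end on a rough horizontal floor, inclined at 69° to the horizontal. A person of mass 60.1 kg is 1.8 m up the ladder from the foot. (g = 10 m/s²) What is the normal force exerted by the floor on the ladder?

ΣF_y = 0: N_floor = 10×10 + 60.1×10 = 701 N.

N_floor ≈ 701 N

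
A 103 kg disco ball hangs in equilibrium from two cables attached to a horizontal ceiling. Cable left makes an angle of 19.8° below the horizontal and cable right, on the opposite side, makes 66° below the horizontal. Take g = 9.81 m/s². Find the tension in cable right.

T_right ≈ 953 N

Weight W = 103 × 9.81 = 1010 N acts straight down.
Horizontal: T_left cos 19.8° = T_right cos 66°  →  T_left = 0.4323 T_right.
Vertical: T_left sin 19.8° + T_right sin 66° = 1010.
Substituting the horizontal relation into the vertical equation gives 1.06 T_right = 1010, so T_right = 953.3 N.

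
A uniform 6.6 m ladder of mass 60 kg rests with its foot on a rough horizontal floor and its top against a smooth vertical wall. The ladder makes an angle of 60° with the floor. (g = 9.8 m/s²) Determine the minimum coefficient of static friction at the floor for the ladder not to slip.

μ_min ≈ 0.289

ΣF_y = 0: N_floor = 60×9.8 = 588 N.
Torques about the foot: N_wall · 6.6 sin 60° = 60×9.8×3.3 cos 60° → N_wall = 169.74 N.
ΣF_x = 0: f_floor = N_wall = 169.74 N.
μ_min = f_floor / N_floor = 169.74 / 588 = 0.2887.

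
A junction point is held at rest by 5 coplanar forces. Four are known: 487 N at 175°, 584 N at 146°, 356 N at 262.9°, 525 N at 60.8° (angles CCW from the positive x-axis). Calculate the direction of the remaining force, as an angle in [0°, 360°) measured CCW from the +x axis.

Sum the known components: ΣF_x = -757.2 N, ΣF_y = 474 N.
For equilibrium the remaining force must supply (−ΣF_x, −ΣF_y) = (757.2, -474) N.
Magnitude = √((757.2)² + (-474)²) = 893.3 N; direction = atan2(-474, 757.2) = 328.0°.

θ ≈ 328°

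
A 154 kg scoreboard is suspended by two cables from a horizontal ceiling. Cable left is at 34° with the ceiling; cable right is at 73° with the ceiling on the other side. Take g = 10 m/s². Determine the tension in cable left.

Weight W = 154 × 10 = 1540 N acts straight down.
Horizontal: T_left cos 34° = T_right cos 73°  →  T_right = 2.836 T_left.
Vertical: T_left sin 34° + T_right sin 73° = 1540.
Substituting the horizontal relation into the vertical equation gives 3.271 T_left = 1540, so T_left = 470.8 N.

T_left ≈ 471 N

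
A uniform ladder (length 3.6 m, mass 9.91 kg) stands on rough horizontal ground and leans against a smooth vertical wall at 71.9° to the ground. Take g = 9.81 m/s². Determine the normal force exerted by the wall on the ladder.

N_wall ≈ 15.9 N

Torques about the foot: N_wall · 3.6 sin 71.9° = 9.91×9.81×1.8 cos 71.9° → N_wall = 15.888 N.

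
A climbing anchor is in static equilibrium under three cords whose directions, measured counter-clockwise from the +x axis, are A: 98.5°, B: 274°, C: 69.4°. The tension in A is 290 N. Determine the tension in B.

T_B ≈ 339 N

Resolve: ΣF_x = 290 cos 98.5° + T_B cos 274° + T_C cos 69.4° = 0.
        ΣF_y = 290 sin 98.5° + T_B sin 274° + T_C sin 69.4° = 0.
The known terms sum to (-42.86, 286.8) N, so 0.0698 T_B + 0.3518 T_C = 42.86 and -0.9976 T_B + 0.9361 T_C = -286.8.
Solving simultaneously: T_B = 338.8 N, T_C = 54.66 N.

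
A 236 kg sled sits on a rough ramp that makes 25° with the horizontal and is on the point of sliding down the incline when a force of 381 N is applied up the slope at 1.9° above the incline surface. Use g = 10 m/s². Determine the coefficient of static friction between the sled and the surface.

μ ≈ 0.290

On the verge of sliding down the incline, friction is at its maximum μN and acts up the slope.
Perpendicular to incline: N = W cos 25° − P sin 1.9° = 2139 − 12.63 = 2126 N.
Along incline: P cos 1.9° + μN = W sin 25° → μ = (W sin 25° − P cos 1.9°) / N = 0.29.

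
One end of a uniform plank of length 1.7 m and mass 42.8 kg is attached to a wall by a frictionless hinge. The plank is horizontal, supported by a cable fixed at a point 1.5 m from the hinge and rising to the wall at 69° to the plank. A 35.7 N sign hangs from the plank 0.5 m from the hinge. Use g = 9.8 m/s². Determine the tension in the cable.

Take torques about the hinge: T sin 69° · 1.5 = 42.8×9.8×0.85 + 35.7×0.5 = 374.37 N·m.
So T = 374.37 / (0.9336 × 1.5) = 267.34 N.

T ≈ 267 N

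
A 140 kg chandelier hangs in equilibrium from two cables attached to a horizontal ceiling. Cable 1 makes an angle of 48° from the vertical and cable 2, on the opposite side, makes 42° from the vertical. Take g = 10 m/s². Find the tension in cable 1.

T_1 ≈ 937 N

Angles from the horizontal: cable 1 is 90° − 48° = 42°, cable 2 is 90° − 42° = 48°.
Weight W = 140 × 10 = 1400 N acts straight down.
Horizontal: T_1 cos 42° = T_2 cos 48°  →  T_2 = 1.111 T_1.
Vertical: T_1 sin 42° + T_2 sin 48° = 1400.
Substituting the horizontal relation into the vertical equation gives 1.494 T_1 = 1400, so T_1 = 936.8 N.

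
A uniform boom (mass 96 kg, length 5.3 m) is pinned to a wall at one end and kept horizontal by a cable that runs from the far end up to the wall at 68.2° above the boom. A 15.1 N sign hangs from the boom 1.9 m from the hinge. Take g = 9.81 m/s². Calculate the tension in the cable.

Take torques about the hinge: T sin 68.2° · 5.3 = 96×9.81×2.65 + 15.1×1.9 = 2524.4 N·m.
So T = 2524.4 / (0.9285 × 5.3) = 512.98 N.

T ≈ 513 N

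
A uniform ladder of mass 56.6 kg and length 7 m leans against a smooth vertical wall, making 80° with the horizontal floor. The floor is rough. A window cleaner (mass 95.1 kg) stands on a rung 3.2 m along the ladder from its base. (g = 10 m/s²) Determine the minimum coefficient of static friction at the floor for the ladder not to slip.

ΣF_y = 0: N_floor = 56.6×10 + 95.1×10 = 1517 N.
Torques about the foot: N_wall · 7 sin 80° = 56.6×10×3.5 cos 80° + 95.1×10×3.2 cos 80° → N_wall = 126.56 N.
ΣF_x = 0: f_floor = N_wall = 126.56 N.
μ_min = f_floor / N_floor = 126.56 / 1517 = 0.08343.

μ_min ≈ 0.0834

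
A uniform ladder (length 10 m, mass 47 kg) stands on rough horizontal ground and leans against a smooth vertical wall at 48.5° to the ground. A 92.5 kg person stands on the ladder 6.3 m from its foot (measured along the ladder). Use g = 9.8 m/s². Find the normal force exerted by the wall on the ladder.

N_wall ≈ 709 N

Torques about the foot: N_wall · 10 sin 48.5° = 47×9.8×5 cos 48.5° + 92.5×9.8×6.3 cos 48.5° → N_wall = 709.01 N.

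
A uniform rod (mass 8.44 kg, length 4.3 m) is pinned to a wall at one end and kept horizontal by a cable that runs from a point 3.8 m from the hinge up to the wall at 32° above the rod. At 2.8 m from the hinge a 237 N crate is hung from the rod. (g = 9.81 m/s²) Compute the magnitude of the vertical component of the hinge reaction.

Take torques about the hinge: T sin 32° · 3.8 = 8.44×9.81×2.15 + 237×2.8 = 841.61 N·m.
So T = 841.61 / (0.5299 × 3.8) = 417.94 N.
ΣF_y = 0: H_y = (8.44×9.81 + 237) − T sin 32° = 319.8 − 221.48 = 98.319 N.

|H_y| ≈ 98.3 N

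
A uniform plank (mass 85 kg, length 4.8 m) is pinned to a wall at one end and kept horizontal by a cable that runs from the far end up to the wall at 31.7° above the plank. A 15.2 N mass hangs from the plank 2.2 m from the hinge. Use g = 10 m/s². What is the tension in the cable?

Take torques about the hinge: T sin 31.7° · 4.8 = 85×10×2.4 + 15.2×2.2 = 2073.4 N·m.
So T = 2073.4 / (0.5255 × 4.8) = 822.06 N.

T ≈ 822 N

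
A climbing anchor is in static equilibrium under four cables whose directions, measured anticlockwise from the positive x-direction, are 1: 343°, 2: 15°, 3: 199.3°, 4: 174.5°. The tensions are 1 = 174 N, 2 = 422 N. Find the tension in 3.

Resolve: ΣF_x = 174 cos 343° + 422 cos 15° + T_3 cos 199.3° + T_4 cos 174.5° = 0.
        ΣF_y = 174 sin 343° + 422 sin 15° + T_3 sin 199.3° + T_4 sin 174.5° = 0.
The known terms sum to (574, 58.35) N, so -0.9438 T_3 − 0.9954 T_4 = -574 and -0.3305 T_3 + 0.0958 T_4 = -58.35.
Solving simultaneously: T_3 = 269.6 N, T_4 = 321 N.

T_3 ≈ 270 N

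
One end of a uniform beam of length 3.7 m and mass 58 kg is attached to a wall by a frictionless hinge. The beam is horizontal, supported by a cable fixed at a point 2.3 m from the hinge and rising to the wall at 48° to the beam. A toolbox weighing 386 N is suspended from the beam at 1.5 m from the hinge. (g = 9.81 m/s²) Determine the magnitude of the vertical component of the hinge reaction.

|H_y| ≈ 246 N

Take torques about the hinge: T sin 48° · 2.3 = 58×9.81×1.85 + 386×1.5 = 1631.6 N·m.
So T = 1631.6 / (0.7431 × 2.3) = 954.59 N.
ΣF_y = 0: H_y = (58×9.81 + 386) − T sin 48° = 954.98 − 709.4 = 245.58 N.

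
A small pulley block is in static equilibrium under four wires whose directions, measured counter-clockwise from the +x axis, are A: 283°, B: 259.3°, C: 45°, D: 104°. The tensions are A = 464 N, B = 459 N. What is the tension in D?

Resolve: ΣF_x = 464 cos 283° + 459 cos 259.3° + T_C cos 45° + T_D cos 104° = 0.
        ΣF_y = 464 sin 283° + 459 sin 259.3° + T_C sin 45° + T_D sin 104° = 0.
The known terms sum to (19.16, -903.1) N, so 0.7071 T_C − 0.2419 T_D = -19.16 and 0.7071 T_C + 0.9703 T_D = 903.1.
Solving simultaneously: T_C = 233.2 N, T_D = 760.8 N.

T_D ≈ 761 N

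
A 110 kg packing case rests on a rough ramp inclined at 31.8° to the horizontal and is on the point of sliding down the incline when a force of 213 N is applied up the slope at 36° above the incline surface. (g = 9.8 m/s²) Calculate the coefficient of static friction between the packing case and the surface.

On the verge of sliding down the incline, friction is at its maximum μN and acts up the slope.
Perpendicular to incline: N = W cos 31.8° − P sin 36° = 916.2 − 125.2 = 791 N.
Along incline: P cos 36° + μN = W sin 31.8° → μ = (W sin 31.8° − P cos 36°) / N = 0.5003.

μ ≈ 0.500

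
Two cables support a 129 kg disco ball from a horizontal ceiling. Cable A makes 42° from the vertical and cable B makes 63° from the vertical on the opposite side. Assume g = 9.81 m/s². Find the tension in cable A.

T_A ≈ 1170 N

Angles from the horizontal: cable A is 90° − 42° = 48°, cable B is 90° − 63° = 27°.
Weight W = 129 × 9.81 = 1265 N acts straight down.
Horizontal: T_A cos 48° = T_B cos 27°  →  T_B = 0.751 T_A.
Vertical: T_A sin 48° + T_B sin 27° = 1265.
Substituting the horizontal relation into the vertical equation gives 1.084 T_A = 1265, so T_A = 1167 N.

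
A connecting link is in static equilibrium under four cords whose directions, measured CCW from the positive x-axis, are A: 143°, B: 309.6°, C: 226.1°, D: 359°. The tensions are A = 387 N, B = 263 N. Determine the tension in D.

T_D ≈ 168 N

Resolve: ΣF_x = 387 cos 143° + 263 cos 309.6° + T_C cos 226.1° + T_D cos 359° = 0.
        ΣF_y = 387 sin 143° + 263 sin 309.6° + T_C sin 226.1° + T_D sin 359° = 0.
The known terms sum to (-141.4, 30.26) N, so -0.6934 T_C + 0.9998 T_D = 141.4 and -0.7206 T_C − 0.0175 T_D = -30.26.
Solving simultaneously: T_C = 37.93 N, T_D = 167.8 N.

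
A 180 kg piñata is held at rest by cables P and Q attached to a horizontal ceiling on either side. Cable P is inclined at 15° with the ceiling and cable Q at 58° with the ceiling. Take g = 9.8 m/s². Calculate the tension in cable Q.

T_Q ≈ 1780 N

Weight W = 180 × 9.8 = 1764 N acts straight down.
Horizontal: T_P cos 15° = T_Q cos 58°  →  T_P = 0.5486 T_Q.
Vertical: T_P sin 15° + T_Q sin 58° = 1764.
Substituting the horizontal relation into the vertical equation gives 0.99 T_Q = 1764, so T_Q = 1782 N.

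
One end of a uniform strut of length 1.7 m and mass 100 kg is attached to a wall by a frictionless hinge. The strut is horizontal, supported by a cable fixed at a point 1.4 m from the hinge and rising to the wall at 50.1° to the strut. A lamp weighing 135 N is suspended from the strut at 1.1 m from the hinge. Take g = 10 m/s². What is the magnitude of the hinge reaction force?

|H| ≈ 730 N

Take torques about the hinge: T sin 50.1° · 1.4 = 100×10×0.85 + 135×1.1 = 998.5 N·m.
So T = 998.5 / (0.7672 × 1.4) = 929.68 N.
ΣF_x = 0: H_x = T cos 50.1° = 596.34 N.
ΣF_y = 0: H_y = (100×10 + 135) − T sin 50.1° = 1135 − 713.21 = 421.79 N.
|H| = √(H_x² + H_y²) = √((596.34)² + (421.79)²) = 730.43 N.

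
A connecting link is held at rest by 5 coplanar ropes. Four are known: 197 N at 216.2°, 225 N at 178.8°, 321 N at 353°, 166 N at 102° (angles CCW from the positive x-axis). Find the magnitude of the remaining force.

F ≈ 101 N

Sum the known components: ΣF_x = -99.83 N, ΣF_y = 11.62 N.
For equilibrium the remaining force must supply (−ΣF_x, −ΣF_y) = (99.83, -11.62) N.
Magnitude = √((99.83)² + (-11.62)²) = 100.5 N; direction = atan2(-11.62, 99.83) = 353.4°.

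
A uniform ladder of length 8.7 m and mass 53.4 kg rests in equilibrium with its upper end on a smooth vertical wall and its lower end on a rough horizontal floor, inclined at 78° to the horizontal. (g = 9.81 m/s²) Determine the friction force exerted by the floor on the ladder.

f ≈ 55.7 N

Torques about the foot: N_wall · 8.7 sin 78° = 53.4×9.81×4.35 cos 78° → N_wall = 55.674 N.
ΣF_x = 0: f_floor = N_wall = 55.674 N.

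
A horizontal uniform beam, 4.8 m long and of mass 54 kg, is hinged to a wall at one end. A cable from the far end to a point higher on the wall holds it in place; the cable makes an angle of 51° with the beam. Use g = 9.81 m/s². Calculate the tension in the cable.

T ≈ 341 N

Take torques about the hinge: T sin 51° · 4.8 = 54×9.81×2.4 = 1271.4 N·m.
So T = 1271.4 / (0.7771 × 4.8) = 340.82 N.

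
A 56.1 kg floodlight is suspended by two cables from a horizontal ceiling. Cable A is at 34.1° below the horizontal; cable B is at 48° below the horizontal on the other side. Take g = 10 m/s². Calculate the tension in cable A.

Weight W = 56.1 × 10 = 561 N acts straight down.
Horizontal: T_A cos 34.1° = T_B cos 48°  →  T_B = 1.238 T_A.
Vertical: T_A sin 34.1° + T_B sin 48° = 561.
Substituting the horizontal relation into the vertical equation gives 1.48 T_A = 561, so T_A = 379 N.

T_A ≈ 379 N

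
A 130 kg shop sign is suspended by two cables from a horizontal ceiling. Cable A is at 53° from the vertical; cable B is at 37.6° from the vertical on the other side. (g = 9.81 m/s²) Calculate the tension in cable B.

Angles from the horizontal: cable A is 90° − 53° = 37°, cable B is 90° − 37.6° = 52.4°.
Weight W = 130 × 9.81 = 1275 N acts straight down.
Horizontal: T_A cos 37° = T_B cos 52.4°  →  T_A = 0.764 T_B.
Vertical: T_A sin 37° + T_B sin 52.4° = 1275.
Substituting the horizontal relation into the vertical equation gives 1.252 T_B = 1275, so T_B = 1019 N.

T_B ≈ 1020 N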